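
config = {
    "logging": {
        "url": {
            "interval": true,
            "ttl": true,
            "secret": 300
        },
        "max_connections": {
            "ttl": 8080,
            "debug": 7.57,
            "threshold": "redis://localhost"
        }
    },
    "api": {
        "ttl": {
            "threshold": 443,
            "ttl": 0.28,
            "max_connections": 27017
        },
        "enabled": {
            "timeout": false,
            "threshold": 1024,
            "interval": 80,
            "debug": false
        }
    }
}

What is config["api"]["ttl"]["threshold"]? 443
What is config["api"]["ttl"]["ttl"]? 0.28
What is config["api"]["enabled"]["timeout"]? False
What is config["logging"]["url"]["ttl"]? True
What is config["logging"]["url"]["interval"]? True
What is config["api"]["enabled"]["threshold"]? 1024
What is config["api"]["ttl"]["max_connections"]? 27017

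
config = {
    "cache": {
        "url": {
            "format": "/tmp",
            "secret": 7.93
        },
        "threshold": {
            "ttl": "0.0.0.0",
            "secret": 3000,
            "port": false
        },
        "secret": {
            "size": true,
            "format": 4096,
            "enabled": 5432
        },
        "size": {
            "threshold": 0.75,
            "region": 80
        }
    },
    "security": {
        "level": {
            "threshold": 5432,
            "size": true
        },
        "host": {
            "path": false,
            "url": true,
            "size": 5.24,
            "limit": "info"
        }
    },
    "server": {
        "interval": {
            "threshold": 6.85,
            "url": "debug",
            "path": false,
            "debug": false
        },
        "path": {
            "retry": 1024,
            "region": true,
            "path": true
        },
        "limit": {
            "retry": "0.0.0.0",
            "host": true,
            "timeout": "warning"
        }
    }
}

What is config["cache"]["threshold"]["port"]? False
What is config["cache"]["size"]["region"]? 80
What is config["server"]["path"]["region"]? True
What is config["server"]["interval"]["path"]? False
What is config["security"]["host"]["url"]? True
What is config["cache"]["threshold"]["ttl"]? "0.0.0.0"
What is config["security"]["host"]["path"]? False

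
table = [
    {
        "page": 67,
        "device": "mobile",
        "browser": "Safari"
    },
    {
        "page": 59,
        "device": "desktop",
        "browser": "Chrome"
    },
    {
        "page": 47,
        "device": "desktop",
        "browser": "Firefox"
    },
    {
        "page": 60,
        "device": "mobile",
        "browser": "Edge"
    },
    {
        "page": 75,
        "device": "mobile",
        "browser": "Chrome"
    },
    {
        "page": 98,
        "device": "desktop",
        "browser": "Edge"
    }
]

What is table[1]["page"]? 59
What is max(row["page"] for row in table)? 98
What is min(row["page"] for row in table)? 47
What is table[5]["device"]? "desktop"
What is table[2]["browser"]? "Firefox"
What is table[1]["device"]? "desktop"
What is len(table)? 6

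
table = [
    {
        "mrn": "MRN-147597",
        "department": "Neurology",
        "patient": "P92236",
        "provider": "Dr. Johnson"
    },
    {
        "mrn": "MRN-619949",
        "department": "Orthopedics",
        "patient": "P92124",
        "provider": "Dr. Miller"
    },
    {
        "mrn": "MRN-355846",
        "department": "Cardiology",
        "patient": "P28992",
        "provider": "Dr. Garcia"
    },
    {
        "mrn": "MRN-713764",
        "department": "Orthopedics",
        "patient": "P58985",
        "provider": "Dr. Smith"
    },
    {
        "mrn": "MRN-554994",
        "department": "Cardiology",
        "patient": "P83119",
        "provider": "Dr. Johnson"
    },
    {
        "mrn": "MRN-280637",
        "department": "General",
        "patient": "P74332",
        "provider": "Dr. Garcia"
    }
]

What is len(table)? 6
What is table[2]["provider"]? "Dr. Garcia"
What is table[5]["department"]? "General"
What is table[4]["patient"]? "P83119"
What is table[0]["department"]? "Neurology"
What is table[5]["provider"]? "Dr. Garcia"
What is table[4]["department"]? "Cardiology"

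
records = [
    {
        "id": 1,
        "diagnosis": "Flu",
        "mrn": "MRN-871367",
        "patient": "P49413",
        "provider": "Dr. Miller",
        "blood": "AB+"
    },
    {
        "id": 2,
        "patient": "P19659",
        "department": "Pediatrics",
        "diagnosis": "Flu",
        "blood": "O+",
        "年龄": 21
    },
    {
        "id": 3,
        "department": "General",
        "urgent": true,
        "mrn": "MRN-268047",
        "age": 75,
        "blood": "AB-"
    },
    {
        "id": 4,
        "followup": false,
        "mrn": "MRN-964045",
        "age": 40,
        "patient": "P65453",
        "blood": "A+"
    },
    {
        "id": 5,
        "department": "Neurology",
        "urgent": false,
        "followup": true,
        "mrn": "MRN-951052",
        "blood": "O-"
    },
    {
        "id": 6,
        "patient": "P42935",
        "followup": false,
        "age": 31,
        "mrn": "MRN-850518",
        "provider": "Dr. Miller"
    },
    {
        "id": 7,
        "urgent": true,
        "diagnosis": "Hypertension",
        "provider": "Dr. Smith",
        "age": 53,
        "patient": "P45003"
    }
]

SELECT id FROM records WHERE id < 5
[1, 2, 3, 4]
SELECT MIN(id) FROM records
1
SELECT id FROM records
[1, 2, 3, 4, 5, 6, 7]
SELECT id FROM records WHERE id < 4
[1, 2, 3]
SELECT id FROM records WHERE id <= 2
[1, 2]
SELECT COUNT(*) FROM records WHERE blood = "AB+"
1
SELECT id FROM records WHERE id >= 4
[4, 5, 6, 7]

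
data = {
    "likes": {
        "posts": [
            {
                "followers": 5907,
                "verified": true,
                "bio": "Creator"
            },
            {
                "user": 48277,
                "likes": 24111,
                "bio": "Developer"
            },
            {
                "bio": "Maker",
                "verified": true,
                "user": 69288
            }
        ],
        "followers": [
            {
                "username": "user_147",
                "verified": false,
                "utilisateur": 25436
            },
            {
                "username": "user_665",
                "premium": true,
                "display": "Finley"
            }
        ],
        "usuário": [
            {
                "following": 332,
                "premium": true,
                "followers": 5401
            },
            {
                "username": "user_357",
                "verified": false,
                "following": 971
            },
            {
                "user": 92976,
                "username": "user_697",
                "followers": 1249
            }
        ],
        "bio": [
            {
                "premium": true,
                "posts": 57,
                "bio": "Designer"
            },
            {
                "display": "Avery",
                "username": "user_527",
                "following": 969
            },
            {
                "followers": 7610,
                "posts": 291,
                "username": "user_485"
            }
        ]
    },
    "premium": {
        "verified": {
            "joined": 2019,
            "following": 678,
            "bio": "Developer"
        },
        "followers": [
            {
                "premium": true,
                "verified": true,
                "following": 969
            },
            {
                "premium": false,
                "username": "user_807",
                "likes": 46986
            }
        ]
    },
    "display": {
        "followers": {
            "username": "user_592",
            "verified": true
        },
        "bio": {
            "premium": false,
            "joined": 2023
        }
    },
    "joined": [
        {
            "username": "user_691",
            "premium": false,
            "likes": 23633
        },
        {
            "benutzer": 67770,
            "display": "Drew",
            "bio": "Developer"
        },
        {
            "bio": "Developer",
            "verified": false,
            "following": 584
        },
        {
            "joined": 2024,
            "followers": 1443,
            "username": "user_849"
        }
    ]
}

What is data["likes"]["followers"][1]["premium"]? True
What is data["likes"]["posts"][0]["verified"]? True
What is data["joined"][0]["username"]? "user_691"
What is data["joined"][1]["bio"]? "Developer"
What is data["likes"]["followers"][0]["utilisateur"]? 25436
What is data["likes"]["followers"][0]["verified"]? False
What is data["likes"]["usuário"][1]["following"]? 971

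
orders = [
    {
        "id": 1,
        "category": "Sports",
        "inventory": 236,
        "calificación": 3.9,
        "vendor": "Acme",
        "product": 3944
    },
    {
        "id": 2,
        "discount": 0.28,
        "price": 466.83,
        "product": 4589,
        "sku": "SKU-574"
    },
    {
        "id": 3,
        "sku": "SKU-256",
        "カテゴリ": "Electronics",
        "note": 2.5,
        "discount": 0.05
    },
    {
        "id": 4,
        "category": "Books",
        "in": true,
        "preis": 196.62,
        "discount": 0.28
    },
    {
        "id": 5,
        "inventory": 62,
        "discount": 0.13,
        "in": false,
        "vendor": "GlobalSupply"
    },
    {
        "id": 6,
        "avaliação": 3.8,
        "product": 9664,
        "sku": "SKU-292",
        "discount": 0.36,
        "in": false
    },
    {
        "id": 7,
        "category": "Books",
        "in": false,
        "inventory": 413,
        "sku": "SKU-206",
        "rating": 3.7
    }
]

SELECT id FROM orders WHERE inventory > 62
[1, 7]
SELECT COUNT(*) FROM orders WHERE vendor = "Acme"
1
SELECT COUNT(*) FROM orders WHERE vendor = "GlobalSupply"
1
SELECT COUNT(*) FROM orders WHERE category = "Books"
2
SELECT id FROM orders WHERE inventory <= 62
[5]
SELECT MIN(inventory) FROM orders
62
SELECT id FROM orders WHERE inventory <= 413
[1, 5, 7]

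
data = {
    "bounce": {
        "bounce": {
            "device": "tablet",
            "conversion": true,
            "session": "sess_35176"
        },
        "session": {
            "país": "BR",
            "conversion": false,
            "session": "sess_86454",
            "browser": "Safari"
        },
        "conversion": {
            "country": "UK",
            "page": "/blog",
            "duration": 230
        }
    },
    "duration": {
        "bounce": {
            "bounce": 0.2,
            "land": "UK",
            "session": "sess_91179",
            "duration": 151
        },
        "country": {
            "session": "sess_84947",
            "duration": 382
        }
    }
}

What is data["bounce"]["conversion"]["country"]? "UK"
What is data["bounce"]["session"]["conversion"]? False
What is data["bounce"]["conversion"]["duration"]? 230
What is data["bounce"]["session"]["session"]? "sess_86454"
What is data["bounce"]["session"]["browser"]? "Safari"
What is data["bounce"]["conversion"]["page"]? "/blog"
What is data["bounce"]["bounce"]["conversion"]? True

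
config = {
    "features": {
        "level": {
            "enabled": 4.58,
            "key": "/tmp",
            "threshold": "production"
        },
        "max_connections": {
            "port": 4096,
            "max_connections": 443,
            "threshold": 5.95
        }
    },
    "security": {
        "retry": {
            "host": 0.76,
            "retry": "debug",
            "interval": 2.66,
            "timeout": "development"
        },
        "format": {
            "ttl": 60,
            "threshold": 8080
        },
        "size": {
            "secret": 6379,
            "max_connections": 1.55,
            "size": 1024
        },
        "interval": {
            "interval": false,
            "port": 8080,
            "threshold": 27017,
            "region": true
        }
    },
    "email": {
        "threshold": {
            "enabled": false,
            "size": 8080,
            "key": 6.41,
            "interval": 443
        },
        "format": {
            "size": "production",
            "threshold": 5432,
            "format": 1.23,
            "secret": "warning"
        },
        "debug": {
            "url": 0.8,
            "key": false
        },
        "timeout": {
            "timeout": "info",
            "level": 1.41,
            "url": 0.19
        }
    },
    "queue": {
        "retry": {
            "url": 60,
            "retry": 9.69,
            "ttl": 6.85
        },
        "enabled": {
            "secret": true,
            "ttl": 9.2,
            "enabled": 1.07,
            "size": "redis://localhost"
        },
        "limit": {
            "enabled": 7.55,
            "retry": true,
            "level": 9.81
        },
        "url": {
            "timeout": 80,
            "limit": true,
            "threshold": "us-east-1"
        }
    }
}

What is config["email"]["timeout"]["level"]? 1.41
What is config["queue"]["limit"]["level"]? 9.81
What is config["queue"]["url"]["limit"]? True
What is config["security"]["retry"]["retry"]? "debug"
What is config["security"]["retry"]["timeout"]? "development"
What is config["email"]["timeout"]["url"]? 0.19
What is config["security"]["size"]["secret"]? 6379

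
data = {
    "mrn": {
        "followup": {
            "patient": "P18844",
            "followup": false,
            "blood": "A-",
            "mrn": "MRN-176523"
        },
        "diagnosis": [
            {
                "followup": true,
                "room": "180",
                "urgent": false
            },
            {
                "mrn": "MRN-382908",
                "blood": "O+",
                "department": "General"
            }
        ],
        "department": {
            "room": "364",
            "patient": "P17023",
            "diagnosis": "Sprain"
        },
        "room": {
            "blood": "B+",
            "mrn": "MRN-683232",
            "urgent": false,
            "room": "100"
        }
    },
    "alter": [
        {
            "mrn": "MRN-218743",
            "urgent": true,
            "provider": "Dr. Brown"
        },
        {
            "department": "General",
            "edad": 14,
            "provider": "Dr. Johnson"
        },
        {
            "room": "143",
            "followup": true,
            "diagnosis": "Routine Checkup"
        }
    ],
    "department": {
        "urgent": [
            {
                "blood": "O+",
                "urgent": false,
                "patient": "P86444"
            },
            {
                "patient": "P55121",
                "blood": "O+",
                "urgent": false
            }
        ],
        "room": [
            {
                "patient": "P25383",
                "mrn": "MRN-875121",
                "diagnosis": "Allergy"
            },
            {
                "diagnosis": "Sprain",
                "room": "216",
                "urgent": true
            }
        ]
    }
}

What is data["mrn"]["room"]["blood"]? "B+"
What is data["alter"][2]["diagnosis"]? "Routine Checkup"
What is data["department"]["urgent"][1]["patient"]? "P55121"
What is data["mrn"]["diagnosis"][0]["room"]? "180"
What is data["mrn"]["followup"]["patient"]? "P18844"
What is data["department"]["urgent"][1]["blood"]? "O+"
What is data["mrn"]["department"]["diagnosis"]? "Sprain"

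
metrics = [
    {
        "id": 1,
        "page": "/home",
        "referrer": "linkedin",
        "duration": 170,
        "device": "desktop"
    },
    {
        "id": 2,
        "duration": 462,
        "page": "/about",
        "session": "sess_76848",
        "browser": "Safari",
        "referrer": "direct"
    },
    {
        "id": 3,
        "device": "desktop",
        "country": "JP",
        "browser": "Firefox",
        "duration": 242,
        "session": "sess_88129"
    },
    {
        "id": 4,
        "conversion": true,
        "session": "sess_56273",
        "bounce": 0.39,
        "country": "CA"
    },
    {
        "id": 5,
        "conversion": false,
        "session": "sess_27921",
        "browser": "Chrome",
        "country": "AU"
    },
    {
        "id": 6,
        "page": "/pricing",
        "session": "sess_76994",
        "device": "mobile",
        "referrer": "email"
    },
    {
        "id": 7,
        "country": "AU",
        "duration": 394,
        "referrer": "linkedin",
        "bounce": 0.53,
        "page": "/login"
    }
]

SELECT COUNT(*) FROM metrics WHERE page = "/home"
1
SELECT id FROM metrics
[1, 2, 3, 4, 5, 6, 7]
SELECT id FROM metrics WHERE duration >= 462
[2]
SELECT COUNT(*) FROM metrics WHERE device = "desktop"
2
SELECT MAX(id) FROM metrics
7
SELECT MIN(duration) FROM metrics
170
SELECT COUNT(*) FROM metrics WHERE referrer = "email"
1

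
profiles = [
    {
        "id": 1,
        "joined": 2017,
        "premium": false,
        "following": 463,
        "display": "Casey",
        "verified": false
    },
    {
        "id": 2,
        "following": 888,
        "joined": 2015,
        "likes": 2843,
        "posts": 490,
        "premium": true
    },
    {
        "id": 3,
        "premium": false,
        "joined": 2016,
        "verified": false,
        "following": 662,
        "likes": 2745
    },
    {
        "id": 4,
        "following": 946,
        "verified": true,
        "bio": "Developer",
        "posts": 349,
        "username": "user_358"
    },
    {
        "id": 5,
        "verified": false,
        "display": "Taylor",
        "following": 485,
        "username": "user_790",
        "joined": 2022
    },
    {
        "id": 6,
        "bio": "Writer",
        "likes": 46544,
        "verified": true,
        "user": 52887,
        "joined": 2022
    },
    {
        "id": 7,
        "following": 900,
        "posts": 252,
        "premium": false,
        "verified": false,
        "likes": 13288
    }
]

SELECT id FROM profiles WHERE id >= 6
[6, 7]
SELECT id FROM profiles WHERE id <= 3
[1, 2, 3]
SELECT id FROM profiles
[1, 2, 3, 4, 5, 6, 7]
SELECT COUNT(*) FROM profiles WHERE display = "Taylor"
1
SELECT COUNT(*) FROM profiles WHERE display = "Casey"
1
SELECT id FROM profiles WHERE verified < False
[]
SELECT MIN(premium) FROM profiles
False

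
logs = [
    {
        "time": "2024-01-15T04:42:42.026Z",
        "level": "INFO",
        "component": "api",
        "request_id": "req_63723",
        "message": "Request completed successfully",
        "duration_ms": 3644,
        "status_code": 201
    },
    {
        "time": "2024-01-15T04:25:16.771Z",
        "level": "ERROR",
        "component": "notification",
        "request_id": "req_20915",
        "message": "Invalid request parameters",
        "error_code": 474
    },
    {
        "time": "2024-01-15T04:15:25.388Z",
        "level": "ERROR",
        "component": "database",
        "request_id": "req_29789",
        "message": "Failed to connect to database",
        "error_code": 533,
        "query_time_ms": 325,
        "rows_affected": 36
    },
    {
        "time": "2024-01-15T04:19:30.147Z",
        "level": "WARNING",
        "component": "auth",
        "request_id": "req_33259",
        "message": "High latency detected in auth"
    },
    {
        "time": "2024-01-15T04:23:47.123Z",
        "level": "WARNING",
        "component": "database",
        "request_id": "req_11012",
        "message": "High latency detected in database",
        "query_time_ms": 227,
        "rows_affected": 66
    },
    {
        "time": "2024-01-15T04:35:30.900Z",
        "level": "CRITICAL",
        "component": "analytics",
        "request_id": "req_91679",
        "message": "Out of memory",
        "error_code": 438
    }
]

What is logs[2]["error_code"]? 533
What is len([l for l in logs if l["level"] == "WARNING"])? 2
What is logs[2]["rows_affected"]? 36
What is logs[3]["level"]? "WARNING"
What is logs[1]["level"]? "ERROR"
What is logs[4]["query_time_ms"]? 227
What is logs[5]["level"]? "CRITICAL"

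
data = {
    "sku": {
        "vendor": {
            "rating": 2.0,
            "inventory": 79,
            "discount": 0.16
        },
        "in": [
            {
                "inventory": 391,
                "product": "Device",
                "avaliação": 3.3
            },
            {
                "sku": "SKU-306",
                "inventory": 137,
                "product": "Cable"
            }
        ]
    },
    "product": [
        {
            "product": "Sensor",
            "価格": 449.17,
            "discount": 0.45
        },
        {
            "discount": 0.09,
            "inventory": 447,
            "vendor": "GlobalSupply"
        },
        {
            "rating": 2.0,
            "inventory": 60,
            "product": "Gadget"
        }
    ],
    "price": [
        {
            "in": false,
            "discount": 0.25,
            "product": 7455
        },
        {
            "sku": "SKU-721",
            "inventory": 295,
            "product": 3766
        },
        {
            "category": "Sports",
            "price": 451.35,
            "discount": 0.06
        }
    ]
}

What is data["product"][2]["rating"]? 2.0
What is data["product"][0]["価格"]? 449.17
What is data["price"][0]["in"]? False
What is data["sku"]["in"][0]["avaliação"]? 3.3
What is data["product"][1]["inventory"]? 447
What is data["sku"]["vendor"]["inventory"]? 79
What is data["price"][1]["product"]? 3766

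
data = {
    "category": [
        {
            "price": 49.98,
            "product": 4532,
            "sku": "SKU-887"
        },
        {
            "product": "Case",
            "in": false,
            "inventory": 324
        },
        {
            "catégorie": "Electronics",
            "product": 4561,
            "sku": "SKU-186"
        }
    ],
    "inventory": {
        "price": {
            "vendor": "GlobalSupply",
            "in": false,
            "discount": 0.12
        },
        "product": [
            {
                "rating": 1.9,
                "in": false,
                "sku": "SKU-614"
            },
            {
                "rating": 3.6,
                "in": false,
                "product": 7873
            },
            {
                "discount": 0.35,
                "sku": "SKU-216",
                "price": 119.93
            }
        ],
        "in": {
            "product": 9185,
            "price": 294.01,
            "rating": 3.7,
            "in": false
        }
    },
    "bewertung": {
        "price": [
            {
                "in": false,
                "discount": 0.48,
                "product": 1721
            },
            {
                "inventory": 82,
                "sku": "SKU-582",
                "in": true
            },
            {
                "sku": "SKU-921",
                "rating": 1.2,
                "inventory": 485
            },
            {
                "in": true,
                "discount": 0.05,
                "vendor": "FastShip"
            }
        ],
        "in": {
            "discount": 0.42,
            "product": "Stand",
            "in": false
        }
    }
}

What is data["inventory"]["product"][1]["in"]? False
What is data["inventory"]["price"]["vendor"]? "GlobalSupply"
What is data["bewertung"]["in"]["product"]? "Stand"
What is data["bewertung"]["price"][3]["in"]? True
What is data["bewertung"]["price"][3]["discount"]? 0.05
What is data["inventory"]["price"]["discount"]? 0.12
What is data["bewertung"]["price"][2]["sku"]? "SKU-921"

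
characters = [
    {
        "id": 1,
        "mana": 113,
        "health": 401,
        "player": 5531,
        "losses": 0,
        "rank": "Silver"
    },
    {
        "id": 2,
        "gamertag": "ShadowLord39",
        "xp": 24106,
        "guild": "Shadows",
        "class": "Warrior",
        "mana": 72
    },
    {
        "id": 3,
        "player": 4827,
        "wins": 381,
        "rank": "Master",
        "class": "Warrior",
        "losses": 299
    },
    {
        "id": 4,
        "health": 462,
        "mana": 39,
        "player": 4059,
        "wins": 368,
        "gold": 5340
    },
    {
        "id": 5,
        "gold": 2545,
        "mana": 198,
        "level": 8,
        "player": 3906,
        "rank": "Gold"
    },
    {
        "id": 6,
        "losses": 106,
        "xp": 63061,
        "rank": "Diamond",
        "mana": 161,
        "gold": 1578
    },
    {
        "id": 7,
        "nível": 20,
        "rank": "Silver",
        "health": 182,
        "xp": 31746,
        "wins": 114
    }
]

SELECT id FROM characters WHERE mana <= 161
[1, 2, 4, 6]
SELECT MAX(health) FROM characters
462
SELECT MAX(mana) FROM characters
198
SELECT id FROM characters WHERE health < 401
[7]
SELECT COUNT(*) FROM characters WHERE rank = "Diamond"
1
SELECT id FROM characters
[1, 2, 3, 4, 5, 6, 7]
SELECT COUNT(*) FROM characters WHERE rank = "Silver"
2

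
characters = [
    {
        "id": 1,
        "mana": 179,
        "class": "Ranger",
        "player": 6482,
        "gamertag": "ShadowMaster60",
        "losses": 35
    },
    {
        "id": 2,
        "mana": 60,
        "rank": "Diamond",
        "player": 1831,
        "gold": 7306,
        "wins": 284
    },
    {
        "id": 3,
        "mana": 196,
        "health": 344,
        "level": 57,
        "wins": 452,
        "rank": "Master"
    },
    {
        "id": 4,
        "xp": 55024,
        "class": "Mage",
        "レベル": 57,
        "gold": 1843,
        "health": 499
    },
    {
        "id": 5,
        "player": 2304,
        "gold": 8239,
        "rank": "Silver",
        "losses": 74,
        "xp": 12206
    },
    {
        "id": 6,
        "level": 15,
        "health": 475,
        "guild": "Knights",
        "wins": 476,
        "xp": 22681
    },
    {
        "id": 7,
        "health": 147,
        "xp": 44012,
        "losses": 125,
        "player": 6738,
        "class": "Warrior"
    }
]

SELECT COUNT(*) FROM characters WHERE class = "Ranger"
1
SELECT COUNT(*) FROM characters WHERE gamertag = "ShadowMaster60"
1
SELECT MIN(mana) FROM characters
60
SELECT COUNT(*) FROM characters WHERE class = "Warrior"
1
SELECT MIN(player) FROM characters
1831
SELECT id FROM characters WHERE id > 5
[6, 7]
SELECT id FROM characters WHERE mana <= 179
[1, 2]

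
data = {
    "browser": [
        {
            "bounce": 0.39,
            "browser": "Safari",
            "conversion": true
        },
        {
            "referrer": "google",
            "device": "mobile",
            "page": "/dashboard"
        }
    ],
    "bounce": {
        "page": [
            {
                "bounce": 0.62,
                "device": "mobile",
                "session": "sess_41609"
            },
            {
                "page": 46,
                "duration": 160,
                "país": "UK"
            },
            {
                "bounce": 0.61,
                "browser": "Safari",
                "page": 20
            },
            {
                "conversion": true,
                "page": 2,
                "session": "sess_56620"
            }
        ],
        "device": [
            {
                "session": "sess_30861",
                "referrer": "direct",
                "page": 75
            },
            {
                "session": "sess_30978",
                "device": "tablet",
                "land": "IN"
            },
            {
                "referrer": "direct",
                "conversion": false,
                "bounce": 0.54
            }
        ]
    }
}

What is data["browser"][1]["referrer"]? "google"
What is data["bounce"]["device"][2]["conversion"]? False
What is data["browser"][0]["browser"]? "Safari"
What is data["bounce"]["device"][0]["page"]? 75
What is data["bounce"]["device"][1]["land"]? "IN"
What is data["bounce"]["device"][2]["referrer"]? "direct"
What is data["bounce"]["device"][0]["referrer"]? "direct"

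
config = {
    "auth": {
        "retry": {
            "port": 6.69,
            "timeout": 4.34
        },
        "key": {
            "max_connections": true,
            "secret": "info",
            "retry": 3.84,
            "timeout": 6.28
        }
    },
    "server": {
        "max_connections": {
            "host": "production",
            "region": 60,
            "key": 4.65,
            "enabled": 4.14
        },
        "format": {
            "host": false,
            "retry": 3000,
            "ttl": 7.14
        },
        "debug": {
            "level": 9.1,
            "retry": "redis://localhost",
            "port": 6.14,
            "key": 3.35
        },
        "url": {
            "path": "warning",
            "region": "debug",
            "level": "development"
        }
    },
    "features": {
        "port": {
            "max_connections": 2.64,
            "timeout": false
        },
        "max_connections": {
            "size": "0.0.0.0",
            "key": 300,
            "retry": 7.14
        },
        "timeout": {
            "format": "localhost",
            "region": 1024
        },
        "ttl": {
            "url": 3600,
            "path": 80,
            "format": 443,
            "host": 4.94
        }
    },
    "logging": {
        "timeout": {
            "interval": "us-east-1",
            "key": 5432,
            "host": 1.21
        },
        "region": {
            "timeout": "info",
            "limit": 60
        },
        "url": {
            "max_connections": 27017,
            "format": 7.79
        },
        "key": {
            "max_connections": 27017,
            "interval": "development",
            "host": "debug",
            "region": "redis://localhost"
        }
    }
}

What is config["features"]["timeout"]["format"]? "localhost"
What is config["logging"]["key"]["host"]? "debug"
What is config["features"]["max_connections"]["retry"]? 7.14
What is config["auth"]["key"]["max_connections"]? True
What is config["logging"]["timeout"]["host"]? 1.21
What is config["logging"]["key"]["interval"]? "development"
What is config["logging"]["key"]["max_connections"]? 27017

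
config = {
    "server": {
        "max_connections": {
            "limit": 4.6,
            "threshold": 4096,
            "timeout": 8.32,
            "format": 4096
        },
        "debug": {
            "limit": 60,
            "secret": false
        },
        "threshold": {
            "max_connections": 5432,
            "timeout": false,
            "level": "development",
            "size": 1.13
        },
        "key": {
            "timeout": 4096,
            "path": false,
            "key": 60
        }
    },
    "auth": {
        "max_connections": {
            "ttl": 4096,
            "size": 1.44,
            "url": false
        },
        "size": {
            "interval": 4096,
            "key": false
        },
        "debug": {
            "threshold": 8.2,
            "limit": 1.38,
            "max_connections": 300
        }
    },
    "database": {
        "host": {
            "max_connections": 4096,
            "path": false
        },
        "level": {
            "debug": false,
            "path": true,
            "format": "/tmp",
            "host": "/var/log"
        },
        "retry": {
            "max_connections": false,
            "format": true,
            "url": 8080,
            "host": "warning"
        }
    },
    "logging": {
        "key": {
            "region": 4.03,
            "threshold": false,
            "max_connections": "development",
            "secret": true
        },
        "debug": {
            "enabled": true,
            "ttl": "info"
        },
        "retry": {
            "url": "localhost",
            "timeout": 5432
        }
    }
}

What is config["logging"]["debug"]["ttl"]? "info"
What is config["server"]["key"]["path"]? False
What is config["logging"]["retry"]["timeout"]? 5432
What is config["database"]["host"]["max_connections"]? 4096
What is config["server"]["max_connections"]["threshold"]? 4096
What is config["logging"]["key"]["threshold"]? False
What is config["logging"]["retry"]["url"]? "localhost"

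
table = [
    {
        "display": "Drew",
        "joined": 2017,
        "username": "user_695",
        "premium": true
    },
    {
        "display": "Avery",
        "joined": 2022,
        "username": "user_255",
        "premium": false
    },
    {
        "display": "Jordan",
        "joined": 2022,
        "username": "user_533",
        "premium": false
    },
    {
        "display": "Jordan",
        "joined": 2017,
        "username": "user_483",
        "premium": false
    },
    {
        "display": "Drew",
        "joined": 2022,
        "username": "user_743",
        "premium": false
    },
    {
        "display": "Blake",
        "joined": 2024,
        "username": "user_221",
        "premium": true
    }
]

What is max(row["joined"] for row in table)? 2024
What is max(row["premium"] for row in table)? True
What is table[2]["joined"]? 2022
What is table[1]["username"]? "user_255"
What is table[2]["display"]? "Jordan"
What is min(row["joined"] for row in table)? 2017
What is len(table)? 6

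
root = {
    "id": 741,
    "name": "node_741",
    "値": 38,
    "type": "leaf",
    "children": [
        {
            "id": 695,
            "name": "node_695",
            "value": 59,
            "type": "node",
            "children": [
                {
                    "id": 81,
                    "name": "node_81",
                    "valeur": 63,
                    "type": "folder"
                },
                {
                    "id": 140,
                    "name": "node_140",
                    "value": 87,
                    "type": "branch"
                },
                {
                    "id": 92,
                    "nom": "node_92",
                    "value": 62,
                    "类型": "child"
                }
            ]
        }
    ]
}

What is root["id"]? 741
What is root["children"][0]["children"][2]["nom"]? "node_92"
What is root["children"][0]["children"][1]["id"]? 140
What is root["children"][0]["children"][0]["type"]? "folder"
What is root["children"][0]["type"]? "node"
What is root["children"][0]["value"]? 59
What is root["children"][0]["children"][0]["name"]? "node_81"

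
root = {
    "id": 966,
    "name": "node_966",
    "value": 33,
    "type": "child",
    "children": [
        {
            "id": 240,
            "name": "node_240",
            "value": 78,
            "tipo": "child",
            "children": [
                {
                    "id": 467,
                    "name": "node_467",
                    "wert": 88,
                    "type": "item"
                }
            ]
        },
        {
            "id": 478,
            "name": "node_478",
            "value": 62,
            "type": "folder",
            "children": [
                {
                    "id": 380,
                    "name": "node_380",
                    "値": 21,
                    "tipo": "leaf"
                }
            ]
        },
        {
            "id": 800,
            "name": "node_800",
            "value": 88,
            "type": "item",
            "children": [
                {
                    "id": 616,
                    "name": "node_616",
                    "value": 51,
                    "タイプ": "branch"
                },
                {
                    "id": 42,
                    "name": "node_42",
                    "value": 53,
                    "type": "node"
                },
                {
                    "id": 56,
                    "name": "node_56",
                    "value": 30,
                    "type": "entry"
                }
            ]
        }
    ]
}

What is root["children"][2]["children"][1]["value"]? 53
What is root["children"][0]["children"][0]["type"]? "item"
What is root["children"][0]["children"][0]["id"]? 467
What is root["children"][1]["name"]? "node_478"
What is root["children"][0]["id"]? 240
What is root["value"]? 33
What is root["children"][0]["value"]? 78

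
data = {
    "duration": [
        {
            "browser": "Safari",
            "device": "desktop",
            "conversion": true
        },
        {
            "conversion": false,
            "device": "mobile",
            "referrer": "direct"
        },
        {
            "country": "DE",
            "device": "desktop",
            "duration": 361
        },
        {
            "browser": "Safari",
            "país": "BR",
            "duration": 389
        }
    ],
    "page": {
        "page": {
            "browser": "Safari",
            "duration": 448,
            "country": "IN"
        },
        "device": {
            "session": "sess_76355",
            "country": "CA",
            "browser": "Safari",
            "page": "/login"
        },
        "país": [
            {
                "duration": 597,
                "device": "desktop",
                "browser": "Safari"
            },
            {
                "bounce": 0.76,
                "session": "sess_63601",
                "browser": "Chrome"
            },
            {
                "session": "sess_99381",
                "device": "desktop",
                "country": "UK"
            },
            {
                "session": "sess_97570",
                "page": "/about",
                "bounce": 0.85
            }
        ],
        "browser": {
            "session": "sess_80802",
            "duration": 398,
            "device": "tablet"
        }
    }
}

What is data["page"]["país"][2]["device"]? "desktop"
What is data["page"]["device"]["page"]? "/login"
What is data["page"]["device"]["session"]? "sess_76355"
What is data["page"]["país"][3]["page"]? "/about"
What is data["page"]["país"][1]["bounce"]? 0.76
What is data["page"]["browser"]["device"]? "tablet"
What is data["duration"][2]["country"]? "DE"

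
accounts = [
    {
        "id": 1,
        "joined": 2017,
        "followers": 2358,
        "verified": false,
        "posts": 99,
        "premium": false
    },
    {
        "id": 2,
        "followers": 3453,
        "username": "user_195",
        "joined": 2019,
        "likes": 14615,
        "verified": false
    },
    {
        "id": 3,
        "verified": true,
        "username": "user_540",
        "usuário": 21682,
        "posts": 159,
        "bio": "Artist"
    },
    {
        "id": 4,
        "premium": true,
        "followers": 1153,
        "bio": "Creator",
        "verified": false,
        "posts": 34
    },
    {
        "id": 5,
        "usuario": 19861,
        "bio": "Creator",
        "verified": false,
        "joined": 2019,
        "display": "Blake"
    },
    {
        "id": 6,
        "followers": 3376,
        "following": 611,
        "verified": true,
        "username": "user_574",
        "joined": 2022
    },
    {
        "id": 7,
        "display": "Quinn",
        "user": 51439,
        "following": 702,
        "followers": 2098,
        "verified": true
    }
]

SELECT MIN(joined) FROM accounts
2017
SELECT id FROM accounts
[1, 2, 3, 4, 5, 6, 7]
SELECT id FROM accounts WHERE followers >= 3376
[2, 6]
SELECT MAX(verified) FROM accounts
True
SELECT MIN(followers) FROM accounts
1153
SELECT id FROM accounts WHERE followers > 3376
[2]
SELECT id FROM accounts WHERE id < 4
[1, 2, 3]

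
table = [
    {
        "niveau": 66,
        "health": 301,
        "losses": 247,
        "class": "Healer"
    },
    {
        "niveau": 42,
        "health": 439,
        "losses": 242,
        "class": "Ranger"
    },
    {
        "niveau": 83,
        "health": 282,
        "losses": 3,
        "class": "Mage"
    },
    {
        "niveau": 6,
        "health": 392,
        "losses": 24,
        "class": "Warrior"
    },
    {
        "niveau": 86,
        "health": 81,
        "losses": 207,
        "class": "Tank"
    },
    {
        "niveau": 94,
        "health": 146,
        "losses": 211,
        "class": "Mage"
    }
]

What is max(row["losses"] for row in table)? 247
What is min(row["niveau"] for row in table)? 6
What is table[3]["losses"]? 24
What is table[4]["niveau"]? 86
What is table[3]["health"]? 392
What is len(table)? 6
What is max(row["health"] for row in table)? 439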